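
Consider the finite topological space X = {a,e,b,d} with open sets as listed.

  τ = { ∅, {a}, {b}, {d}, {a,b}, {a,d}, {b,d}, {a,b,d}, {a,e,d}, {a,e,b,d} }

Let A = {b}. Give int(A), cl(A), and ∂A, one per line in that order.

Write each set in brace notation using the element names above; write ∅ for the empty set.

int(A) = {b}
cl(A)  = {b}
∂A     = ∅

opens ⊆ A: ∅, {b}; union → int = {b}
complement {a,e,d}; its interior {a,e,d}; cl(A) = X∖{a,e,d} = {b}
boundary = {b} ∖ {b} = ∅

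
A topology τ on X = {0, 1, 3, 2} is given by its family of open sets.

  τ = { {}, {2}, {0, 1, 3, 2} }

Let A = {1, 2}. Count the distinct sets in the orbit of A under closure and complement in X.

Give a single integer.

6

cl via duality: int({0, 3}) = {}, so X∖{} = {0, 1, 3, 2}
Write k for closure, c for complement:
  1. A     = {1, 2}
  2. kA    = {0, 1, 3, 2}
  3. cA    = {0, 3}
  4. ckA   = {}
  5. kcA   = {0, 1, 3}
  6. ckcA  = {2}
applying k or c yields no new set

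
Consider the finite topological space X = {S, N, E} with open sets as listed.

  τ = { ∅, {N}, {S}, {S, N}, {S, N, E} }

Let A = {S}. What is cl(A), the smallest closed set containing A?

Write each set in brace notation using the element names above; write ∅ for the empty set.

X∖A={N, E}, int(X∖A)={N}, hence cl(A)={S, E}

{S, E}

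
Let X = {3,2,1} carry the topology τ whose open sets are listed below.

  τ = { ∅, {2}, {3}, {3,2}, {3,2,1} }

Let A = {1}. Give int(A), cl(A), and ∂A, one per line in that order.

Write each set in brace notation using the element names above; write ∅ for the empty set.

opens ⊆ A: ∅; union → int = ∅
complement {3,2}; its interior {3,2}; cl(A) = X∖{3,2} = {1}
boundary = {1} ∖ ∅ = {1}

int(A) = ∅
cl(A)  = {1}
∂A     = {1}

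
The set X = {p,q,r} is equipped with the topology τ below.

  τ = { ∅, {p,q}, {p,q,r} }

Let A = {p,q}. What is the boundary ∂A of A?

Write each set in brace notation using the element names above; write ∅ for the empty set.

{r}

opens ⊆ A: ∅, {p,q}; union → int = {p,q}
complement {r}; its interior ∅; cl(A) = X∖∅ = {p,q,r}
boundary = {p,q,r} ∖ {p,q} = {r}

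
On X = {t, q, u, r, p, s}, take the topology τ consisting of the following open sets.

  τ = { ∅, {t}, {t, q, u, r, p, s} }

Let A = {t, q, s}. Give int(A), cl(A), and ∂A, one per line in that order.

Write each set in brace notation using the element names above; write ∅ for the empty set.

U open, U⊆A: ∅, {t}. int(A) = ⋃ = {t}
X∖A={u, r, p}, int(X∖A)=∅, hence cl(A)={t, q, u, r, p, s}
∂A: remove int from cl → {q, u, r, p, s}

int(A) = {t}
cl(A)  = {t, q, u, r, p, s}
∂A     = {q, u, r, p, s}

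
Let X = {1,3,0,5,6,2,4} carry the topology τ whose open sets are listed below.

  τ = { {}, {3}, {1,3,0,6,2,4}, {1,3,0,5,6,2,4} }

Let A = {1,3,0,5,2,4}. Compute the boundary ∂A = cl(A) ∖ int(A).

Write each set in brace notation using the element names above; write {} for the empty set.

{1,0,5,6,2,4}

opens ⊆ A: {}, {3}; union → int = {3}
complement {6}; its interior {}; cl(A) = X∖{} = {1,3,0,5,6,2,4}
boundary = {1,3,0,5,6,2,4} ∖ {3} = {1,0,5,6,2,4}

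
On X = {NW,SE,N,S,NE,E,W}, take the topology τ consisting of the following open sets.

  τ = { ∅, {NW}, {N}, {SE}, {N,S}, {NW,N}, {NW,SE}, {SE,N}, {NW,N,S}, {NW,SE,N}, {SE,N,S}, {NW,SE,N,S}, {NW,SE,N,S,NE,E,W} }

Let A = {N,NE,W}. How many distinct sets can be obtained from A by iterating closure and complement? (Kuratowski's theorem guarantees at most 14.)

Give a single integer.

8

complement {NW,SE,S,E}; its interior {NW,SE}; cl(A) = X∖{NW,SE} = {N,S,NE,E,W}
With k = closure, c = complement:
  1. A     = {N,NE,W}
  2. kA    = {N,S,NE,E,W}
  3. cA    = {NW,SE,S,E}
  4. ckA   = {NW,SE}
  5. kcA   = {NW,SE,S,NE,E,W}
  6. kckA  = {NW,SE,NE,E,W}
  7. ckcA  = {N}
  8. ckckA = {N,S}
k, c of each give nothing new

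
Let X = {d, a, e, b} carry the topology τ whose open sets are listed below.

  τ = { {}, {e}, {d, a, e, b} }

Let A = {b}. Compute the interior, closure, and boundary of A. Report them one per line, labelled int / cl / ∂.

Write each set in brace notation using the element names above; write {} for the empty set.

open subsets of A: {}; so int(A) = {}
closure: X∖int(X∖A) = X∖{e} = {d, a, b}
∂A = {d, a, b} minus {} = {d, a, b}

int(A) = {}
cl(A)  = {d, a, b}
∂A     = {d, a, b}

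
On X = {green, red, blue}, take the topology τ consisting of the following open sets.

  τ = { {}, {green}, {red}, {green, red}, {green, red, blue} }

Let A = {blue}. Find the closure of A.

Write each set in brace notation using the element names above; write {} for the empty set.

cl via duality: int({green, red}) = {green, red}, so X∖{green, red} = {blue}

{blue}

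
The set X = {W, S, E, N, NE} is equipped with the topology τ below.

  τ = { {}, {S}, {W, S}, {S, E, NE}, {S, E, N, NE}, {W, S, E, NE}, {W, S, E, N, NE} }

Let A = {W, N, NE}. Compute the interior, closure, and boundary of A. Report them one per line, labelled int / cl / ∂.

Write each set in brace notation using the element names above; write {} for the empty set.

open subsets of A: {}; so int(A) = {}
closure: X∖int(X∖A) = X∖{S} = {W, E, N, NE}
∂A = {W, E, N, NE} minus {} = {W, E, N, NE}

int(A) = {}
cl(A)  = {W, E, N, NE}
∂A     = {W, E, N, NE}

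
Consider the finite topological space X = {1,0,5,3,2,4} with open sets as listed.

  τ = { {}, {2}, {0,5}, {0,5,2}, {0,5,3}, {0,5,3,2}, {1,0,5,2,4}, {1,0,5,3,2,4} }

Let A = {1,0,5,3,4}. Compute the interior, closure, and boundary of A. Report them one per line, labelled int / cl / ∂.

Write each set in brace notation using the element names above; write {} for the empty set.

int(A) = {0,5,3}
cl(A)  = {1,0,5,3,4}
∂A     = {1,4}

interior: largest open inside A is {0,5,3} (from {}, {0,5}, {0,5,3})
cl via duality: int({2}) = {2}, so X∖{2} = {1,0,5,3,4}
cl∖int = {1,4}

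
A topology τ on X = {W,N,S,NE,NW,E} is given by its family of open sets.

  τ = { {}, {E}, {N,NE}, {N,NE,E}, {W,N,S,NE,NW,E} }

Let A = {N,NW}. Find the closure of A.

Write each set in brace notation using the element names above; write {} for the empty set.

cl via duality: int({W,S,NE,E}) = {E}, so X∖{E} = {W,N,S,NE,NW}

{W,N,S,NE,NW}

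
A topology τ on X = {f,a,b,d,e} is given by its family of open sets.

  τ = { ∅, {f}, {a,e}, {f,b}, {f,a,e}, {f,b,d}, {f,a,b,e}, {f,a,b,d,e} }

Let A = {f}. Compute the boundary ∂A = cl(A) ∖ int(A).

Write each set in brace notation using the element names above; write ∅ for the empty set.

{b,d}

open subsets of A: ∅, {f}; so int(A) = {f}
closure: X∖int(X∖A) = X∖{a,e} = {f,b,d}
∂A = {f,b,d} minus {f} = {b,d}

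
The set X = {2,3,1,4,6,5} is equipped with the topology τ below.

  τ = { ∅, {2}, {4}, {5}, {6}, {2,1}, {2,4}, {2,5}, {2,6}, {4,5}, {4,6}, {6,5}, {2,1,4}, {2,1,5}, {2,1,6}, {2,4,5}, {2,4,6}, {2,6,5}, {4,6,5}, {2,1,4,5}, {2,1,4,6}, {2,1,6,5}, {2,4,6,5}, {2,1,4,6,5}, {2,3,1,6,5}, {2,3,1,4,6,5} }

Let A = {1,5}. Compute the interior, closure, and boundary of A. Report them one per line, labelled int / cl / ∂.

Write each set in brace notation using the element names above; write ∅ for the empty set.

interior: largest open inside A is {5} (from ∅, {5})
cl via duality: int({2,3,4,6}) = {2,4,6}, so X∖{2,4,6} = {3,1,5}
cl∖int = {3,1}

int(A) = {5}
cl(A)  = {3,1,5}
∂A     = {3,1}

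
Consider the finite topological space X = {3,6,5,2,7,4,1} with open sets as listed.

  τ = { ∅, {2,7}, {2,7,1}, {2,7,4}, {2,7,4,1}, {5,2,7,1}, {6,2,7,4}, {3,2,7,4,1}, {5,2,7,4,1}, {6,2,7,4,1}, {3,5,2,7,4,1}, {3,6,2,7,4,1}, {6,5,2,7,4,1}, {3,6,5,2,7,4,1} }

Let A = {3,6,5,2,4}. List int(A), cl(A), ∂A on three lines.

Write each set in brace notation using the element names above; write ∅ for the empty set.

U open, U⊆A: ∅. int(A) = ⋃ = ∅
X∖A={7,1}, int(X∖A)=∅, hence cl(A)={3,6,5,2,7,4,1}
∂A: remove int from cl → {3,6,5,2,7,4,1}

int(A) = ∅
cl(A)  = {3,6,5,2,7,4,1}
∂A     = {3,6,5,2,7,4,1}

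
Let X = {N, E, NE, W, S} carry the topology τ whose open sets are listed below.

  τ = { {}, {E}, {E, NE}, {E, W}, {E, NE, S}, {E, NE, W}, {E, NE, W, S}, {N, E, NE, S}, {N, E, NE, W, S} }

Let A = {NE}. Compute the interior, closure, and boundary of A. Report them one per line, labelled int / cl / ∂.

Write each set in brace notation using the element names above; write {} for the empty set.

opens ⊆ A: {}; union → int = {}
complement {N, E, W, S}; its interior {E, W}; cl(A) = X∖{E, W} = {N, NE, S}
boundary = {N, NE, S} ∖ {} = {N, NE, S}

int(A) = {}
cl(A)  = {N, NE, S}
∂A     = {N, NE, S}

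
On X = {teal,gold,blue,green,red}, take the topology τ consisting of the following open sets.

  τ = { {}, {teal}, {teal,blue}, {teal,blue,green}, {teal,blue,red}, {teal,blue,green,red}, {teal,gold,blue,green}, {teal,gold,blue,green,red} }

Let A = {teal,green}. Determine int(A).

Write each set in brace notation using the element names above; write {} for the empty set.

opens ⊆ A: {}, {teal}; union → int = {teal}

{teal}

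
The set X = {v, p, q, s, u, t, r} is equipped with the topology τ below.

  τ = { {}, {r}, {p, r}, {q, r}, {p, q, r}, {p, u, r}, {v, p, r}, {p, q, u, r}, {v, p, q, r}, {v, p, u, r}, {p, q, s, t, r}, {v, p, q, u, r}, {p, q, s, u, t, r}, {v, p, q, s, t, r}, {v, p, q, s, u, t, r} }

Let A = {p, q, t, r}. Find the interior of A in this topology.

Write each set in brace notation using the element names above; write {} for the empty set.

{p, q, r}

opens ⊆ A: {}, {r}, {q, r}, {p, r}, {p, q, r}; union → int = {p, q, r}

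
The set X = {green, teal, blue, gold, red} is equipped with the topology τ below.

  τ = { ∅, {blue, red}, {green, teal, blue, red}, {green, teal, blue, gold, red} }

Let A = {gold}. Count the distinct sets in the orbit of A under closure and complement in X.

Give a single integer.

4

cl via duality: int({green, teal, blue, red}) = {green, teal, blue, red}, so X∖{green, teal, blue, red} = {gold}
Write k for closure, c for complement:
  1. A     = {gold}
  2. cA    = {green, teal, blue, red}
  3. kcA   = {green, teal, blue, gold, red}
  4. ckcA  = ∅
applying k or c yields no new set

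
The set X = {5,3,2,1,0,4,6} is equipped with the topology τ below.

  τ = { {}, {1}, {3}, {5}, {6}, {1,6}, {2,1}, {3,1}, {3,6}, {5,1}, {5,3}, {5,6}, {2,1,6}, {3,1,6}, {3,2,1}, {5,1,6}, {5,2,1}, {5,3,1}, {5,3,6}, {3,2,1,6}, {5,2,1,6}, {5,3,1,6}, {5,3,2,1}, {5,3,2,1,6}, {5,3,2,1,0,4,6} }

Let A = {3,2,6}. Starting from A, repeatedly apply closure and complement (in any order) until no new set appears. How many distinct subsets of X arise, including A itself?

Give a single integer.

complement {5,1,0,4}; its interior {5,1}; cl(A) = X∖{5,1} = {3,2,0,4,6}
With k = closure, c = complement:
  1. A     = {3,2,6}
  2. kA    = {3,2,0,4,6}
  3. cA    = {5,1,0,4}
  4. ckA   = {5,1}
  5. kcA   = {5,2,1,0,4}
  6. ckcA  = {3,6}
  7. kckcA = {3,0,4,6}
  8. ckckcA = {5,2,1}
k, c of each give nothing new

8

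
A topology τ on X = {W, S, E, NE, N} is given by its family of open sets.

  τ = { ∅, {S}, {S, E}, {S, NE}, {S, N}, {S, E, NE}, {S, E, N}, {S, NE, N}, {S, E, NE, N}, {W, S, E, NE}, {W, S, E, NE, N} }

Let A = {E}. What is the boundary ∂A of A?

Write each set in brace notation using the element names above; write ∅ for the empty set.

{W, E}

interior: largest open inside A is ∅ (from ∅)
cl via duality: int({W, S, NE, N}) = {S, NE, N}, so X∖{S, NE, N} = {W, E}
cl∖int = {W, E}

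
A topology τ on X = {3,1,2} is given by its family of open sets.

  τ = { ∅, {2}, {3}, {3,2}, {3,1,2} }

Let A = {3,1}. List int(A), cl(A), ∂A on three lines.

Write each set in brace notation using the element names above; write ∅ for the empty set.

int(A) = {3}
cl(A)  = {3,1}
∂A     = {1}

U open, U⊆A: ∅, {3}. int(A) = ⋃ = {3}
X∖A={2}, int(X∖A)={2}, hence cl(A)={3,1}
∂A: remove int from cl → {1}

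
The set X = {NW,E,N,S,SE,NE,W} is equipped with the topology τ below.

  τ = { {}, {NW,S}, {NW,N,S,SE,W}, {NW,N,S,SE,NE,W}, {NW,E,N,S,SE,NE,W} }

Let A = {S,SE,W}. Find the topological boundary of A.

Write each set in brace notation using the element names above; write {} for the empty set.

open subsets of A: {}; so int(A) = {}
closure: X∖int(X∖A) = X∖{} = {NW,E,N,S,SE,NE,W}
∂A = {NW,E,N,S,SE,NE,W} minus {} = {NW,E,N,S,SE,NE,W}

{NW,E,N,S,SE,NE,W}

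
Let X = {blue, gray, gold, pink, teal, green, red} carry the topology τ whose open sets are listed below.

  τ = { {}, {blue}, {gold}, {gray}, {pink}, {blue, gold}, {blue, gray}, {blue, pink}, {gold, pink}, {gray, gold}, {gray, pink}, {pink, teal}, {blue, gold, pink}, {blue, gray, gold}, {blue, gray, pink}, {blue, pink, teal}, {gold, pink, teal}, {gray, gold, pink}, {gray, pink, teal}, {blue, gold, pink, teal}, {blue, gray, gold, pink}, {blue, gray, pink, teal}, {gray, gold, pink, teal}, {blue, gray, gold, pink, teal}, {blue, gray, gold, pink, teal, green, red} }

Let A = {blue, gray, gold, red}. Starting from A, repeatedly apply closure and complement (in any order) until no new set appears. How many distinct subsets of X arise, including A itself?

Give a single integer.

6

X∖A={pink, teal, green}, int(X∖A)={pink, teal}, hence cl(A)={blue, gray, gold, green, red}
Orbit (k=closure, c=complement):
  1. A     = {blue, gray, gold, red}
  2. kA    = {blue, gray, gold, green, red}
  3. cA    = {pink, teal, green}
  4. ckA   = {pink, teal}
  5. kcA   = {pink, teal, green, red}
  6. ckcA  = {blue, gray, gold}
(closed under both — stop)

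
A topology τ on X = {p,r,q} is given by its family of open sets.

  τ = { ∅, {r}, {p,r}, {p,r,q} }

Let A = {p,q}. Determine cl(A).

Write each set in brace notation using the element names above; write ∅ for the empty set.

{p,q}

closure: X∖int(X∖A) = X∖{r} = {p,q}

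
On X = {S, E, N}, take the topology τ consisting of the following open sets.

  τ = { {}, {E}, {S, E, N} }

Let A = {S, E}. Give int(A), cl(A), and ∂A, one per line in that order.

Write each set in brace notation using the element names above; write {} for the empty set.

open subsets of A: {}, {E}; so int(A) = {E}
closure: X∖int(X∖A) = X∖{} = {S, E, N}
∂A = {S, E, N} minus {E} = {S, N}

int(A) = {E}
cl(A)  = {S, E, N}
∂A     = {S, N}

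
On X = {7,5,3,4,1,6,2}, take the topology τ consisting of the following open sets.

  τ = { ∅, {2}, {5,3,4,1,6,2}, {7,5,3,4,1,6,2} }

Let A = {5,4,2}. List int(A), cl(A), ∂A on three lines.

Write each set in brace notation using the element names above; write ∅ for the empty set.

int(A) = {2}
cl(A)  = {7,5,3,4,1,6,2}
∂A     = {7,5,3,4,1,6}

interior: largest open inside A is {2} (from ∅, {2})
cl via duality: int({7,3,1,6}) = ∅, so X∖∅ = {7,5,3,4,1,6,2}
cl∖int = {7,5,3,4,1,6}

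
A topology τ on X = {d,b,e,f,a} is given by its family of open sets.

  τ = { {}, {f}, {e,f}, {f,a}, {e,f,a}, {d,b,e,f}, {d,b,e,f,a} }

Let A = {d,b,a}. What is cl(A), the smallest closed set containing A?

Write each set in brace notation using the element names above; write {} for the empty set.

{d,b,a}

complement {e,f}; its interior {e,f}; cl(A) = X∖{e,f} = {d,b,a}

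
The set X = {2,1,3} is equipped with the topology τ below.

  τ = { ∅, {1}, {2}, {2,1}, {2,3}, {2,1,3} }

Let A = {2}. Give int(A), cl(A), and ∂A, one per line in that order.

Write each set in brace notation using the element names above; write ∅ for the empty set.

int(A) = {2}
cl(A)  = {2,3}
∂A     = {3}

interior: largest open inside A is {2} (from ∅, {2})
cl via duality: int({1,3}) = {1}, so X∖{1} = {2,3}
cl∖int = {3}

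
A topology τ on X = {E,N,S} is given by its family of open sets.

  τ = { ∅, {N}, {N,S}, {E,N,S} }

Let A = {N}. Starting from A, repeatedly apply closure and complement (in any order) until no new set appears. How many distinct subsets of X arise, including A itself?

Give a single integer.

4

X∖A={E,S}, int(X∖A)=∅, hence cl(A)={E,N,S}
Orbit (k=closure, c=complement):
  1. A     = {N}
  2. kA    = {E,N,S}
  3. cA    = {E,S}
  4. ckA   = ∅
(closed under both — stop)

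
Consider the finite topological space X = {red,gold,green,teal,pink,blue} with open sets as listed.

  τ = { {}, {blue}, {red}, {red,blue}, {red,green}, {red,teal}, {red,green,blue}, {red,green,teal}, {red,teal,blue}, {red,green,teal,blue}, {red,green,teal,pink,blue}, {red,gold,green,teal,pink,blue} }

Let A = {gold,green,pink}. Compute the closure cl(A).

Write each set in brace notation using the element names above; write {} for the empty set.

cl via duality: int({red,teal,blue}) = {red,teal,blue}, so X∖{red,teal,blue} = {gold,green,pink}

{gold,green,pink}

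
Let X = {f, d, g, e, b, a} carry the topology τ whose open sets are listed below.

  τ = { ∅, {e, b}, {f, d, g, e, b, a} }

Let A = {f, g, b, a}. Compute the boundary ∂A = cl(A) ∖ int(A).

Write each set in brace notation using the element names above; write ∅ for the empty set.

{f, d, g, e, b, a}

open subsets of A: ∅; so int(A) = ∅
closure: X∖int(X∖A) = X∖∅ = {f, d, g, e, b, a}
∂A = {f, d, g, e, b, a} minus ∅ = {f, d, g, e, b, a}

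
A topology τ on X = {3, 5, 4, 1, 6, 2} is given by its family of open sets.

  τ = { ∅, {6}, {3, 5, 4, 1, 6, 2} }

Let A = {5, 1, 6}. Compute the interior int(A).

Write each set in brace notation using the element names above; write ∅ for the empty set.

open subsets of A: ∅, {6}; so int(A) = {6}

{6}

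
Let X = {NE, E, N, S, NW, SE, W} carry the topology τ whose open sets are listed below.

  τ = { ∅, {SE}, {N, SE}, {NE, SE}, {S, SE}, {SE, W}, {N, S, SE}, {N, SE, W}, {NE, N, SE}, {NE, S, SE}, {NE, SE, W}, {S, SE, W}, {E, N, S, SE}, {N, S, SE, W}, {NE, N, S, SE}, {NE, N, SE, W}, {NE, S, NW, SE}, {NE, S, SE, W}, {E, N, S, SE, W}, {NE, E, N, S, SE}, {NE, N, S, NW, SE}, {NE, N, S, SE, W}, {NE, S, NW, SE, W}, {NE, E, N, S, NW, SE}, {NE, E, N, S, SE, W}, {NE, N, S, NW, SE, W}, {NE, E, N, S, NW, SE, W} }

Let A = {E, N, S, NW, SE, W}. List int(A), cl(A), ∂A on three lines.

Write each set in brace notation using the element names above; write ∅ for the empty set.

int(A) = {E, N, S, SE, W}
cl(A)  = {NE, E, N, S, NW, SE, W}
∂A     = {NE, NW}

interior: largest open inside A is {E, N, S, SE, W} (from ∅, {SE}, {N, SE}, {SE, W}, {S, SE}, {N, SE, W}, {N, S, SE}, {S, SE, W}, {N, S, SE, W}, {E, N, S, SE}, {E, N, S, SE, W})
cl via duality: int({NE}) = ∅, so X∖∅ = {NE, E, N, S, NW, SE, W}
cl∖int = {NE, NW}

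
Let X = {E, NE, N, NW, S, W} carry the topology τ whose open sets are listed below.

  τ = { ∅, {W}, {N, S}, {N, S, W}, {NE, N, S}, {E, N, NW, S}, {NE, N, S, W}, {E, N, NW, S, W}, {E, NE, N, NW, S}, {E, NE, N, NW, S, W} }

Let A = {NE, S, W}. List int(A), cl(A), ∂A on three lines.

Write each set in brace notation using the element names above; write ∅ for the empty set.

int(A) = {W}
cl(A)  = {E, NE, N, NW, S, W}
∂A     = {E, NE, N, NW, S}

interior: largest open inside A is {W} (from ∅, {W})
cl via duality: int({E, N, NW}) = ∅, so X∖∅ = {E, NE, N, NW, S, W}
cl∖int = {E, NE, N, NW, S}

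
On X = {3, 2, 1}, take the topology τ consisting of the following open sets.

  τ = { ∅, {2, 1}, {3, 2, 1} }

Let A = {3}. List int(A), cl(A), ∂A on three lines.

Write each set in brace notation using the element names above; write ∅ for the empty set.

interior: largest open inside A is ∅ (from ∅)
cl via duality: int({2, 1}) = {2, 1}, so X∖{2, 1} = {3}
cl∖int = {3}

int(A) = ∅
cl(A)  = {3}
∂A     = {3}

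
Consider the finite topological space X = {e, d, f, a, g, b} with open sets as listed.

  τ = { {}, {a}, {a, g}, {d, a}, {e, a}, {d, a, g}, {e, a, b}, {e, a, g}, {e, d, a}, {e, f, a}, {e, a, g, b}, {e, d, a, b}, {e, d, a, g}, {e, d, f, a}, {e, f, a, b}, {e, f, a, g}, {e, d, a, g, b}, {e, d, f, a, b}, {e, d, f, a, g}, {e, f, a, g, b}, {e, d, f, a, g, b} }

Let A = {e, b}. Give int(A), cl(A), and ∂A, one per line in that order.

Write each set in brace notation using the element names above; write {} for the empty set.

int(A) = {}
cl(A)  = {e, f, b}
∂A     = {e, f, b}

open subsets of A: {}; so int(A) = {}
closure: X∖int(X∖A) = X∖{d, a, g} = {e, f, b}
∂A = {e, f, b} minus {} = {e, f, b}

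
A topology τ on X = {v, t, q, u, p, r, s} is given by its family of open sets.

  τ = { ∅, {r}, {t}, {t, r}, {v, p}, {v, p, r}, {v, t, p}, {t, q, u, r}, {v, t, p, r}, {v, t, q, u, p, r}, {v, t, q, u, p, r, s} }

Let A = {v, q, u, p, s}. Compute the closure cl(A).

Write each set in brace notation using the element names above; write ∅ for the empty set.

{v, q, u, p, s}

X∖A={t, r}, int(X∖A)={t, r}, hence cl(A)={v, q, u, p, s}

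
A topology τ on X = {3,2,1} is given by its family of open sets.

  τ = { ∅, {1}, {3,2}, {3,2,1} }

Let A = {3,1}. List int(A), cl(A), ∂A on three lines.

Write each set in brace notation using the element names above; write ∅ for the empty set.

int(A) = {1}
cl(A)  = {3,2,1}
∂A     = {3,2}

opens ⊆ A: ∅, {1}; union → int = {1}
complement {2}; its interior ∅; cl(A) = X∖∅ = {3,2,1}
boundary = {3,2,1} ∖ {1} = {3,2}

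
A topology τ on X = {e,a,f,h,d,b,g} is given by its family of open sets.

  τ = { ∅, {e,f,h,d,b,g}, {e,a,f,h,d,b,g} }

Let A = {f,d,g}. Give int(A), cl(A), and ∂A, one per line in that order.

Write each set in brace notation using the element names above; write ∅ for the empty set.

U open, U⊆A: ∅. int(A) = ⋃ = ∅
X∖A={e,a,h,b}, int(X∖A)=∅, hence cl(A)={e,a,f,h,d,b,g}
∂A: remove int from cl → {e,a,f,h,d,b,g}

int(A) = ∅
cl(A)  = {e,a,f,h,d,b,g}
∂A     = {e,a,f,h,d,b,g}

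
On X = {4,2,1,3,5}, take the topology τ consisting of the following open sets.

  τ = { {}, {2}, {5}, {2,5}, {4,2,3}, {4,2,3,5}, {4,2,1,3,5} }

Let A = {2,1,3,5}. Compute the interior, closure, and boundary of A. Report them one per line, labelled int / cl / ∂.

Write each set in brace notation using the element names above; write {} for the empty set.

opens ⊆ A: {}, {2}, {5}, {2,5}; union → int = {2,5}
complement {4}; its interior {}; cl(A) = X∖{} = {4,2,1,3,5}
boundary = {4,2,1,3,5} ∖ {2,5} = {4,1,3}

int(A) = {2,5}
cl(A)  = {4,2,1,3,5}
∂A     = {4,1,3}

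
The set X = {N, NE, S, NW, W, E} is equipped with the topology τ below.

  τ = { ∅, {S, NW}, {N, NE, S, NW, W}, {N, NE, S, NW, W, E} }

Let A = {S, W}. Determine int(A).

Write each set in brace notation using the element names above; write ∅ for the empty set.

open subsets of A: ∅; so int(A) = ∅

∅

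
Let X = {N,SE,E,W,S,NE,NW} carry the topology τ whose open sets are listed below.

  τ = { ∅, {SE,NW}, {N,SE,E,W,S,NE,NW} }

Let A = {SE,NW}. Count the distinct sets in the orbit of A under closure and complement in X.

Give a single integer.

X∖A={N,E,W,S,NE}, int(X∖A)=∅, hence cl(A)={N,SE,E,W,S,NE,NW}
Orbit (k=closure, c=complement):
  1. A     = {SE,NW}
  2. kA    = {N,SE,E,W,S,NE,NW}
  3. cA    = {N,E,W,S,NE}
  4. ckA   = ∅
(closed under both — stop)

4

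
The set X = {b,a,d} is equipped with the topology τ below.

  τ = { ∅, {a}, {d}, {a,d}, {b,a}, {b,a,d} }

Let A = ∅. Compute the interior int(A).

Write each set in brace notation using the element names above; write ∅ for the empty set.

∅

U open, U⊆A: ∅. int(A) = ⋃ = ∅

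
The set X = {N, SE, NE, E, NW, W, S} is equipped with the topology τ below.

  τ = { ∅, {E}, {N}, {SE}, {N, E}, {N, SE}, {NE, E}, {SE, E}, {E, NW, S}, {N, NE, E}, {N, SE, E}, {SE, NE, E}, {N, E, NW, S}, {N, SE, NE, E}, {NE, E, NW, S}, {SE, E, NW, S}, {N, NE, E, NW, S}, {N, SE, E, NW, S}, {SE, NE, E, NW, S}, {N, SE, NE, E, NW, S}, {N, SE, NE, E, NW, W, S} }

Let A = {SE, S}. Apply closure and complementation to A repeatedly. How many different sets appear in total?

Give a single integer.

closure: X∖int(X∖A) = X∖{N, NE, E} = {SE, NW, W, S}
Let k=closure and c=complement:
  1. A     = {SE, S}
  2. kA    = {SE, NW, W, S}
  3. cA    = {N, NE, E, NW, W}
  4. ckA   = {N, NE, E}
  5. kcA   = {N, NE, E, NW, W, S}
  6. ckcA  = {SE}
  7. kckcA = {SE, W}
  8. ckckcA = {N, NE, E, NW, S}
— saturated at 8

8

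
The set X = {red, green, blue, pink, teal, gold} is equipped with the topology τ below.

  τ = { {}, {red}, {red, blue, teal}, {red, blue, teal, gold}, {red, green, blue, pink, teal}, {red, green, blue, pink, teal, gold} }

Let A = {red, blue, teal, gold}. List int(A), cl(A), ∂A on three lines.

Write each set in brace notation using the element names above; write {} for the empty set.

U open, U⊆A: {}, {red}, {red, blue, teal}, {red, blue, teal, gold}. int(A) = ⋃ = {red, blue, teal, gold}
X∖A={green, pink}, int(X∖A)={}, hence cl(A)={red, green, blue, pink, teal, gold}
∂A: remove int from cl → {green, pink}

int(A) = {red, blue, teal, gold}
cl(A)  = {red, green, blue, pink, teal, gold}
∂A     = {green, pink}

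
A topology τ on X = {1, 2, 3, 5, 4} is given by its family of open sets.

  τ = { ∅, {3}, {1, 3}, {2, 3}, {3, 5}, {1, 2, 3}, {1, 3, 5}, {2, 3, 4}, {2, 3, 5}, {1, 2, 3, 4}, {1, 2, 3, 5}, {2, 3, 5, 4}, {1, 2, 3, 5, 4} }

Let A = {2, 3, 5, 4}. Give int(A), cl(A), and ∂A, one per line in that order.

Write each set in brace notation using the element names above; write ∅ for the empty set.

U open, U⊆A: ∅, {3}, {2, 3}, {3, 5}, {2, 3, 5}, {2, 3, 4}, {2, 3, 5, 4}. int(A) = ⋃ = {2, 3, 5, 4}
X∖A={1}, int(X∖A)=∅, hence cl(A)={1, 2, 3, 5, 4}
∂A: remove int from cl → {1}

int(A) = {2, 3, 5, 4}
cl(A)  = {1, 2, 3, 5, 4}
∂A     = {1}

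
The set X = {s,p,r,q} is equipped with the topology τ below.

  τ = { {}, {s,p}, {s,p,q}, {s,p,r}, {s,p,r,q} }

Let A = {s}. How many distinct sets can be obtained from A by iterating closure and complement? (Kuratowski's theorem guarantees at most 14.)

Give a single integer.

X∖A={p,r,q}, int(X∖A)={}, hence cl(A)={s,p,r,q}
Orbit (k=closure, c=complement):
  1. A     = {s}
  2. kA    = {s,p,r,q}
  3. cA    = {p,r,q}
  4. ckA   = {}
(closed under both — stop)

4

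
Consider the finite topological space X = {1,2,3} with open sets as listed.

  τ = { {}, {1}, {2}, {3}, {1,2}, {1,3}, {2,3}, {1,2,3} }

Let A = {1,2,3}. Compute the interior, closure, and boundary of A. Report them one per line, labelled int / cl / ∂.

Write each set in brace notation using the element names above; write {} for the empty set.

int(A) = {1,2,3}
cl(A)  = {1,2,3}
∂A     = {}

open subsets of A: {}, {2}, {3}, {1}, {1,2}, {1,3}, {2,3}, {1,2,3}; so int(A) = {1,2,3}
closure: X∖int(X∖A) = X∖{} = {1,2,3}
∂A = {1,2,3} minus {1,2,3} = {}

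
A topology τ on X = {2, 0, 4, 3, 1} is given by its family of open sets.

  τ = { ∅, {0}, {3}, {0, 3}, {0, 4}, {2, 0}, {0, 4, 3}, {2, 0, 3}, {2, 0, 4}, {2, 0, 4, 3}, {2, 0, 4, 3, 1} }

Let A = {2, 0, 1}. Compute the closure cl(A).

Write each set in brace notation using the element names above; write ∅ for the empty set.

{2, 0, 4, 1}

X∖A={4, 3}, int(X∖A)={3}, hence cl(A)={2, 0, 4, 1}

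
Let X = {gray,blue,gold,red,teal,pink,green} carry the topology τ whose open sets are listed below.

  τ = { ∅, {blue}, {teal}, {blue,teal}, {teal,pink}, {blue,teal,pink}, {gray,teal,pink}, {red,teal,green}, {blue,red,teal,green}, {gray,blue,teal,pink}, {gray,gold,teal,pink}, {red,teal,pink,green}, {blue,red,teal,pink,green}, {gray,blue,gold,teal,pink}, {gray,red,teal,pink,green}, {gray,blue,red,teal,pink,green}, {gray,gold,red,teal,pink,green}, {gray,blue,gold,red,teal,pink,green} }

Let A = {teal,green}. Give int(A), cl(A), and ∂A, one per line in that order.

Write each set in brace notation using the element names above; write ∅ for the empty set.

interior: largest open inside A is {teal} (from ∅, {teal})
cl via duality: int({gray,blue,gold,red,pink}) = {blue}, so X∖{blue} = {gray,gold,red,teal,pink,green}
cl∖int = {gray,gold,red,pink,green}

int(A) = {teal}
cl(A)  = {gray,gold,red,teal,pink,green}
∂A     = {gray,gold,red,pink,green}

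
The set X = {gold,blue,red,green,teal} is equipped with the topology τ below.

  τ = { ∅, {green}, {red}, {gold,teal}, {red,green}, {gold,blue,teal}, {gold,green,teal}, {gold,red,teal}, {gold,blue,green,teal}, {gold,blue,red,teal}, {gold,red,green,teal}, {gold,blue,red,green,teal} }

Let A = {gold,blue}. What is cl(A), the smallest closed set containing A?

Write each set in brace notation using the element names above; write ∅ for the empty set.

{gold,blue,teal}

complement {red,green,teal}; its interior {red,green}; cl(A) = X∖{red,green} = {gold,blue,teal}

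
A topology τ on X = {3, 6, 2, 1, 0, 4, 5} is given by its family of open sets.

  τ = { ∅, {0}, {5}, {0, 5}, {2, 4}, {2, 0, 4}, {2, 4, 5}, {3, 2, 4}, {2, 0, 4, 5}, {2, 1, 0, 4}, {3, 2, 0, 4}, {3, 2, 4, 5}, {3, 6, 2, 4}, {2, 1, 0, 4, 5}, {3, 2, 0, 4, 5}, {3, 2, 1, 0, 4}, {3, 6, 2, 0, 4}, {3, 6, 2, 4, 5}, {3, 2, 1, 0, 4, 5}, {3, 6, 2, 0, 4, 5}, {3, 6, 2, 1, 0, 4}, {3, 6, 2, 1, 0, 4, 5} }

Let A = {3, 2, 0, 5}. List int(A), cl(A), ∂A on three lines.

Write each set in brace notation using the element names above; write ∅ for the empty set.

int(A) = {0, 5}
cl(A)  = {3, 6, 2, 1, 0, 4, 5}
∂A     = {3, 6, 2, 1, 4}

opens ⊆ A: ∅, {0}, {5}, {0, 5}; union → int = {0, 5}
complement {6, 1, 4}; its interior ∅; cl(A) = X∖∅ = {3, 6, 2, 1, 0, 4, 5}
boundary = {3, 6, 2, 1, 0, 4, 5} ∖ {0, 5} = {3, 6, 2, 1, 4}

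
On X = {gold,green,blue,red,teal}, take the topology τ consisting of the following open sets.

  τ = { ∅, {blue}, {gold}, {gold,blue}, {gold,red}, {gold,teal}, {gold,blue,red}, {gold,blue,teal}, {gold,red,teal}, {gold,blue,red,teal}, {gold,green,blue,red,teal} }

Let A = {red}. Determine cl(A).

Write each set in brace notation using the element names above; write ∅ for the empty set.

{green,red}

X∖A={gold,green,blue,teal}, int(X∖A)={gold,blue,teal}, hence cl(A)={green,red}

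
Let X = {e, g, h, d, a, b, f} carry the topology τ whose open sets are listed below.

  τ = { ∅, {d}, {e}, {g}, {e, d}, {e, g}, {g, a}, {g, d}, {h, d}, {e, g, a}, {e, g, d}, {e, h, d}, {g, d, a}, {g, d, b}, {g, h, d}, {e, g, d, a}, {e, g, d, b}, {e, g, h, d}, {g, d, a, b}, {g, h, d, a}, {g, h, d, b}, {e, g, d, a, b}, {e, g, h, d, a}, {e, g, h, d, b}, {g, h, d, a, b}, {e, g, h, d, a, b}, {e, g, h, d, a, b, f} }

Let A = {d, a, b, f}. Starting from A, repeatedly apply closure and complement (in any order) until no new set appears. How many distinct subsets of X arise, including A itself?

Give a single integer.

10

X∖A={e, g, h}, int(X∖A)={e, g}, hence cl(A)={h, d, a, b, f}
Orbit (k=closure, c=complement):
  1. A     = {d, a, b, f}
  2. kA    = {h, d, a, b, f}
  3. cA    = {e, g, h}
  4. ckA   = {e, g}
  5. kcA   = {e, g, h, a, b, f}
  6. kckA  = {e, g, a, b, f}
  7. ckcA  = {d}
  8. ckckA = {h, d}
  9. kckcA = {h, d, b, f}
  10. ckckcA = {e, g, a}
(closed under both — stop)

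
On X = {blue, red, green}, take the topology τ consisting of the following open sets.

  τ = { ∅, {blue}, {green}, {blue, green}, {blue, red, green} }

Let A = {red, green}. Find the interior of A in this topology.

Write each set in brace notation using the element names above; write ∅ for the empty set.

U open, U⊆A: ∅, {green}. int(A) = ⋃ = {green}

{green}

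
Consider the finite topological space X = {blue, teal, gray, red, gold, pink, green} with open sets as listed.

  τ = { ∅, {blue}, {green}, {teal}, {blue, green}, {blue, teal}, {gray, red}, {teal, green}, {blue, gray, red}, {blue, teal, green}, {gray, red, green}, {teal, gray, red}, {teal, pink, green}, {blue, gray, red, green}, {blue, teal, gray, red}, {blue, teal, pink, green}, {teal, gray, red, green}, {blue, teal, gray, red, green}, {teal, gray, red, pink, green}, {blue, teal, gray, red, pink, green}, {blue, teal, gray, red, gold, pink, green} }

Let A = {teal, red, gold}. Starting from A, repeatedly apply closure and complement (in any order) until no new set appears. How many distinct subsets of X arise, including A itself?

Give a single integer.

cl via duality: int({blue, gray, pink, green}) = {blue, green}, so X∖{blue, green} = {teal, gray, red, gold, pink}
Write k for closure, c for complement:
  1. A     = {teal, red, gold}
  2. kA    = {teal, gray, red, gold, pink}
  3. cA    = {blue, gray, pink, green}
  4. ckA   = {blue, green}
  5. kcA   = {blue, gray, red, gold, pink, green}
  6. kckA  = {blue, gold, pink, green}
  7. ckcA  = {teal}
  8. ckckA = {teal, gray, red}
  9. kckcA = {teal, gold, pink}
  10. ckckcA = {blue, gray, red, green}
applying k or c yields no new set

10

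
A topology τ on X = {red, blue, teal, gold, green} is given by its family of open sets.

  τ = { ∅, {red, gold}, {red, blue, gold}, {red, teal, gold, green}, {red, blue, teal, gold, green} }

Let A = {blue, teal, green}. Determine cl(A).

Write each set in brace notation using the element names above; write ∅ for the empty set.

{blue, teal, green}

complement {red, gold}; its interior {red, gold}; cl(A) = X∖{red, gold} = {blue, teal, green}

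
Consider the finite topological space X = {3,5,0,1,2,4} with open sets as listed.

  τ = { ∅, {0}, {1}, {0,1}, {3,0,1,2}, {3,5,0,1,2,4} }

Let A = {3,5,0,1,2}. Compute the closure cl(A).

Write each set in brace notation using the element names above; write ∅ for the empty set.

{3,5,0,1,2,4}

complement {4}; its interior ∅; cl(A) = X∖∅ = {3,5,0,1,2,4}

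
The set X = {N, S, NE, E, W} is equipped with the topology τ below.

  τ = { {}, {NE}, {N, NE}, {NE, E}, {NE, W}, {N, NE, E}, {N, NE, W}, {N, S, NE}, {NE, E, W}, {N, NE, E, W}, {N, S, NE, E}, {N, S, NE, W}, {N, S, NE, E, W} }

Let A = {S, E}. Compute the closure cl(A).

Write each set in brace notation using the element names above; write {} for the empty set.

X∖A={N, NE, W}, int(X∖A)={N, NE, W}, hence cl(A)={S, E}

{S, E}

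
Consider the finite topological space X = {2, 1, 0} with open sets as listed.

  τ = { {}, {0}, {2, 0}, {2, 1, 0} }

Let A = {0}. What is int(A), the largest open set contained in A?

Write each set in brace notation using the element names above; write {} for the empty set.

interior: largest open inside A is {0} (from {}, {0})

{0}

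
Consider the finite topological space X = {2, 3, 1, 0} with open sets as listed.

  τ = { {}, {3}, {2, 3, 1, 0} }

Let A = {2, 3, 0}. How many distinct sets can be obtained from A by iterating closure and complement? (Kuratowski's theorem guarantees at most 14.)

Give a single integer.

X∖A={1}, int(X∖A)={}, hence cl(A)={2, 3, 1, 0}
Orbit (k=closure, c=complement):
  1. A     = {2, 3, 0}
  2. kA    = {2, 3, 1, 0}
  3. cA    = {1}
  4. ckA   = {}
  5. kcA   = {2, 1, 0}
  6. ckcA  = {3}
(closed under both — stop)

6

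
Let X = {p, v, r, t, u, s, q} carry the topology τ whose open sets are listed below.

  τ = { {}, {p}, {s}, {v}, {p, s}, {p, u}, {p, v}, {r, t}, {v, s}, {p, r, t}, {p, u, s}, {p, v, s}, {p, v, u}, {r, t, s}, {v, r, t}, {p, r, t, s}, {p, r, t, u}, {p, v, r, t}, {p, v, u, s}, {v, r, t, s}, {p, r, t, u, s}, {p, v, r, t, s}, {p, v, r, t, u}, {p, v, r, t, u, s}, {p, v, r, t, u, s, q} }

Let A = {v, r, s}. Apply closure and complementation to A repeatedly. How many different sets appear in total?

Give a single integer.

cl via duality: int({p, t, u, q}) = {p, u}, so X∖{p, u} = {v, r, t, s, q}
Write k for closure, c for complement:
  1. A     = {v, r, s}
  2. kA    = {v, r, t, s, q}
  3. cA    = {p, t, u, q}
  4. ckA   = {p, u}
  5. kcA   = {p, r, t, u, q}
  6. kckA  = {p, u, q}
  7. ckcA  = {v, s}
  8. ckckA = {v, r, t, s}
  9. kckcA = {v, s, q}
  10. ckckcA = {p, r, t, u}
applying k or c yields no new set

10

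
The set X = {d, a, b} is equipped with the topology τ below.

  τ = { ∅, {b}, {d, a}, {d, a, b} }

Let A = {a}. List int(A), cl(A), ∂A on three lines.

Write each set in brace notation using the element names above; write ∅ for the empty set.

int(A) = ∅
cl(A)  = {d, a}
∂A     = {d, a}

interior: largest open inside A is ∅ (from ∅)
cl via duality: int({d, b}) = {b}, so X∖{b} = {d, a}
cl∖int = {d, a}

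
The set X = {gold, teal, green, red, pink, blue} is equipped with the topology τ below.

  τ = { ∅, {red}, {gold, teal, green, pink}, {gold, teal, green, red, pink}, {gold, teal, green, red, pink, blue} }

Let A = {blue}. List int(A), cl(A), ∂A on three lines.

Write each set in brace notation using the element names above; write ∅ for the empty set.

open subsets of A: ∅; so int(A) = ∅
closure: X∖int(X∖A) = X∖{gold, teal, green, red, pink} = {blue}
∂A = {blue} minus ∅ = {blue}

int(A) = ∅
cl(A)  = {blue}
∂A     = {blue}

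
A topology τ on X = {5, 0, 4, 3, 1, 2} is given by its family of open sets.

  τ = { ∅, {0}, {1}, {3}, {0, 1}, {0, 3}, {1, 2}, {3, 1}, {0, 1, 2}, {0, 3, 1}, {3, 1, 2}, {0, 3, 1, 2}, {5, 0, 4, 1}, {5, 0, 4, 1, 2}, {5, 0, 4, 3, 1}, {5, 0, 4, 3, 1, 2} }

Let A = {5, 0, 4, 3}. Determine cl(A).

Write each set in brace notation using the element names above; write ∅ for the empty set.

closure: X∖int(X∖A) = X∖{1, 2} = {5, 0, 4, 3}

{5, 0, 4, 3}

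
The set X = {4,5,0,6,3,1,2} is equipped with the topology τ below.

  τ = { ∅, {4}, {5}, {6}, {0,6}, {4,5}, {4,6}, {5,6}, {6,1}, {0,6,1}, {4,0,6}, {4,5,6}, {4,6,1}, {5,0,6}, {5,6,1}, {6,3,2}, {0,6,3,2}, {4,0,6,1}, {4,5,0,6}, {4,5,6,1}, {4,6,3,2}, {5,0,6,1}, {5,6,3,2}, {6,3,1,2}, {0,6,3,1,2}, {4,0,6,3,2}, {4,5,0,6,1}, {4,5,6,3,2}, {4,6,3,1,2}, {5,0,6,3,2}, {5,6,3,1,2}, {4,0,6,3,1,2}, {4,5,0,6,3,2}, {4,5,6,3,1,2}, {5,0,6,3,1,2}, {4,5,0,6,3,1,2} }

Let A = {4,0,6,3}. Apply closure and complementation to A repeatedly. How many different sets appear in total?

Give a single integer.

6

cl via duality: int({5,1,2}) = {5}, so X∖{5} = {4,0,6,3,1,2}
Write k for closure, c for complement:
  1. A     = {4,0,6,3}
  2. kA    = {4,0,6,3,1,2}
  3. cA    = {5,1,2}
  4. ckA   = {5}
  5. kcA   = {5,3,1,2}
  6. ckcA  = {4,0,6}
applying k or c yields no new set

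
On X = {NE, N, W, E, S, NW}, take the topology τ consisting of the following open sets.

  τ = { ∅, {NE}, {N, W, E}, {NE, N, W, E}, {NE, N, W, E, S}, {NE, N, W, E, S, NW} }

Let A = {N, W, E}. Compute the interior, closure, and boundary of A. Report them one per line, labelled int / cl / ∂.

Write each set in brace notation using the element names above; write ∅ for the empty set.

U open, U⊆A: ∅, {N, W, E}. int(A) = ⋃ = {N, W, E}
X∖A={NE, S, NW}, int(X∖A)={NE}, hence cl(A)={N, W, E, S, NW}
∂A: remove int from cl → {S, NW}

int(A) = {N, W, E}
cl(A)  = {N, W, E, S, NW}
∂A     = {S, NW}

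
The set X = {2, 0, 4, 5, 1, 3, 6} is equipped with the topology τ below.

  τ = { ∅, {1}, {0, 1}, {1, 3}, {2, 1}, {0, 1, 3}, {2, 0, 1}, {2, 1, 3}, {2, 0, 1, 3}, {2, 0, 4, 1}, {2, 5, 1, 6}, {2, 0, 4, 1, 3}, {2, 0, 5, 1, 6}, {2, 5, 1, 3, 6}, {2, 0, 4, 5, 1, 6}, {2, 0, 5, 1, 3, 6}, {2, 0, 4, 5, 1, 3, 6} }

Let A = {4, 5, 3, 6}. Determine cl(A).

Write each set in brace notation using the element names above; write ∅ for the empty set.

complement {2, 0, 1}; its interior {2, 0, 1}; cl(A) = X∖{2, 0, 1} = {4, 5, 3, 6}

{4, 5, 3, 6}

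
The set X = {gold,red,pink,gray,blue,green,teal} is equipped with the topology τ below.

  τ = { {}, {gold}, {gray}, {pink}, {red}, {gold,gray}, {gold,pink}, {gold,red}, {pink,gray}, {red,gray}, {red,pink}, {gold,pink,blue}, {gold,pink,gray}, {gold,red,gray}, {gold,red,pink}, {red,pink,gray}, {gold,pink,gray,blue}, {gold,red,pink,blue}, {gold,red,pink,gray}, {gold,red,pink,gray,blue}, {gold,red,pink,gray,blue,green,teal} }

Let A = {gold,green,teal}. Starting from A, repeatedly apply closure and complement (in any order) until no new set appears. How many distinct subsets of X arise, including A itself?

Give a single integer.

6

closure: X∖int(X∖A) = X∖{red,pink,gray} = {gold,blue,green,teal}
Let k=closure and c=complement:
  1. A     = {gold,green,teal}
  2. kA    = {gold,blue,green,teal}
  3. cA    = {red,pink,gray,blue}
  4. ckA   = {red,pink,gray}
  5. kcA   = {red,pink,gray,blue,green,teal}
  6. ckcA  = {gold}
— saturated at 6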